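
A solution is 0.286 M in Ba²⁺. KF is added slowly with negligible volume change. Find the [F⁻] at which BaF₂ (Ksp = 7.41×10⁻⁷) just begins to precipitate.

A salt starts to precipitate once the ion product Q reaches its Ksp.
BaF₂(s) ⇌ Ba²⁺(aq) + 2 F⁻(aq)
Ksp = [Ba²⁺][F⁻]^2 = [F⁻]^2(0.286)
[F⁻]^2 = 7.41×10⁻⁷ / (0.286) = 2.59×10⁻⁶
[F⁻] = 1.61×10⁻³ M

1.61×10⁻³ M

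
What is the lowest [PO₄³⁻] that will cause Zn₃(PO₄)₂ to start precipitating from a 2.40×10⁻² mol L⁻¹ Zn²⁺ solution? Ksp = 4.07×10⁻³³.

1.72×10⁻¹⁴ M

A salt starts to precipitate once the ion product Q reaches its Ksp.
Zn₃(PO₄)₂(s) ⇌ 3 Zn²⁺(aq) + 2 PO₄³⁻(aq)
Ksp = [Zn²⁺]^3[PO₄³⁻]^2 = [PO₄³⁻]^2(2.40×10⁻²)^3
[PO₄³⁻]^2 = 4.07×10⁻³³ / (2.40×10⁻²)^3 = 2.94×10⁻²⁸
[PO₄³⁻] = 1.72×10⁻¹⁴ mol L⁻¹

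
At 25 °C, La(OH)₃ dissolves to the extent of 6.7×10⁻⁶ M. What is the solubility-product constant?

Ksp = 5.4×10⁻²⁰

La(OH)₃(s) ⇌ La³⁺(aq) + 3 OH⁻(aq)
If s mol/L of La(OH)₃ dissolves, [La³⁺] = s and [OH⁻] = 3s.
Ksp = [La³⁺][OH⁻]^3 = s · (3s)^3 = 27s^4
Ksp = 27 × (6.7×10⁻⁶)^4 = 5.4×10⁻²⁰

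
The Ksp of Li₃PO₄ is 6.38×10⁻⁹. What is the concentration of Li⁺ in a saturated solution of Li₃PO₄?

Li₃PO₄(s) ⇌ 3 Li⁺(aq) + PO₄³⁻(aq)
With molar solubility s: [Li⁺] = 3s, [PO₄³⁻] = s.
Ksp = [Li⁺]^3[PO₄³⁻] = (3s)^3 · s = 27s^4 = 6.38×10⁻⁹
s = 3.92×10⁻³ mol L⁻¹
[Li⁺] = 3s = 1.18×10⁻² mol L⁻¹

1.18×10⁻² M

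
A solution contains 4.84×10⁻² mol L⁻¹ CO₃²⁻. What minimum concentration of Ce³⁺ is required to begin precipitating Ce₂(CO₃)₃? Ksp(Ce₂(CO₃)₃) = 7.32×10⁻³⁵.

8.04×10⁻¹⁶ M

Precipitation of each salt begins when its ion product equals Ksp.
Ce₂(CO₃)₃(s) ⇌ 2 Ce³⁺(aq) + 3 CO₃²⁻(aq)
Ksp = [Ce³⁺]^2[CO₃²⁻]^3 = [Ce³⁺]^2(4.84×10⁻²)^3
[Ce³⁺]^2 = 7.32×10⁻³⁵ / (4.84×10⁻²)^3 = 6.46×10⁻³¹
[Ce³⁺] = 8.04×10⁻¹⁶ mol L⁻¹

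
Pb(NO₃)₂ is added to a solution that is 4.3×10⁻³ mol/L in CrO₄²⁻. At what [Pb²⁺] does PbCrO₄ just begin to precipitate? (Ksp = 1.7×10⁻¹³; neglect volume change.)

Precipitation of each salt begins when its ion product equals Ksp.
PbCrO₄(s) ⇌ Pb²⁺(aq) + CrO₄²⁻(aq)
Ksp = [Pb²⁺][CrO₄²⁻] = [Pb²⁺](4.3×10⁻³)
[Pb²⁺] = 1.7×10⁻¹³ / (4.3×10⁻³) = 4.0×10⁻¹¹
[Pb²⁺] = 4.0×10⁻¹¹ mol/L

4.0×10⁻¹¹ M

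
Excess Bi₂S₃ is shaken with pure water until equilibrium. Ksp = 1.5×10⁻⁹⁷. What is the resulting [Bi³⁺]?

Bi₂S₃(s) ⇌ 2 Bi³⁺(aq) + 3 S²⁻(aq)
With molar solubility s: [Bi³⁺] = 2s, [S²⁻] = 3s.
Ksp = [Bi³⁺]^2[S²⁻]^3 = (2s)^2 · (3s)^3 = 108s^5 = 1.5×10⁻⁹⁷
s = 1.7×10⁻²⁰ mol/L
[Bi³⁺] = 2s = 3.4×10⁻²⁰ mol/L

3.4×10⁻²⁰ M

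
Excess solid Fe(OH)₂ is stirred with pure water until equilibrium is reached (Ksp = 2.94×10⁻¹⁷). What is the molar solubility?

1.94×10⁻⁶ M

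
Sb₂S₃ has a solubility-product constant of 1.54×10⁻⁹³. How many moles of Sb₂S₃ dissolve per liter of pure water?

1.07×10⁻¹⁹ M

Sb₂S₃(s) ⇌ 2 Sb³⁺(aq) + 3 S²⁻(aq)
With molar solubility s: [Sb³⁺] = 2s, [S²⁻] = 3s.
Ksp = [Sb³⁺]^2[S²⁻]^3 = (2s)^2 · (3s)^3 = 108s^5
108s^5 = 1.54×10⁻⁹³  ⇒  s^5 = 1.43×10⁻⁹⁵
s = 1.07×10⁻¹⁹ M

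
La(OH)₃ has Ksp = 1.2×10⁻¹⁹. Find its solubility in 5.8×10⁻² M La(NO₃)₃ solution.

4.2×10⁻⁷ M

La(OH)₃(s) ⇌ La³⁺(aq) + 3 OH⁻(aq)
Let s be the solubility of La(OH)₃ here. The common ion gives [La³⁺] ≈ 5.8×10⁻² M, and [OH⁻] = 3s.
Ksp = [La³⁺][OH⁻]^3 = (5.8×10⁻²)(3s)^3
(3s)^3 = 1.2×10⁻¹⁹ / (5.8×10⁻²) = 2.1×10⁻¹⁸
s = 4.2×10⁻⁷ M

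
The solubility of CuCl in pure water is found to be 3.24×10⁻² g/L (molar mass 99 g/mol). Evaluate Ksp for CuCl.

Convert to molarity: s = 3.24×10⁻² / 99 = 3.2727×10⁻⁴ mol/L
CuCl(s) ⇌ Cu⁺(aq) + Cl⁻(aq)
If s mol/L of CuCl dissolves, [Cu⁺] = s and [Cl⁻] = s.
Ksp = [Cu⁺][Cl⁻] = s · s = s^2
Ksp = (3.2727×10⁻⁴)^2 = 1.07×10⁻⁷

Ksp = 1.07×10⁻⁷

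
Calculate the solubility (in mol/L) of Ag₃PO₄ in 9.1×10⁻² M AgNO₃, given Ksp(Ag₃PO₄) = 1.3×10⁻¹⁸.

Ag₃PO₄(s) ⇌ 3 Ag⁺(aq) + PO₄³⁻(aq)
With Ag⁺ already at 9.1×10⁻² M and s small, take [Ag⁺] ≈ 9.1×10⁻² M and [PO₄³⁻] = s.
Ksp = [Ag⁺]^3[PO₄³⁻] = (9.1×10⁻²)^3s
s = 1.3×10⁻¹⁸ / (9.1×10⁻²)^3 = 1.7×10⁻¹⁵
s = 1.7×10⁻¹⁵ M

1.7×10⁻¹⁵ M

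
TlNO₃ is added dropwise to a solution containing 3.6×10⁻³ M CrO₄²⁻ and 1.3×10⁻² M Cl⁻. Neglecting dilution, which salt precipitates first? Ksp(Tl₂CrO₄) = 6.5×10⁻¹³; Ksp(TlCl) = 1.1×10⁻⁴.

Tl₂CrO₄

The threshold for precipitation is Q = Ksp.
For Tl₂CrO₄: [Tl⁺] = (Ksp/[CrO₄²⁻])^(1/2) = 1.3×10⁻⁵ M
For TlCl: [Tl⁺] = (Ksp/[Cl⁻]) = 8.5×10⁻³ M
Since Tl₂CrO₄ needs less Tl⁺ to reach saturation, it precipitates first.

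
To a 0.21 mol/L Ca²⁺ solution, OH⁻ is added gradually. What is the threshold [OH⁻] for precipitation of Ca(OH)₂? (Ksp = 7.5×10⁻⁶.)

Precipitation of each salt begins when its ion product equals Ksp.
Ca(OH)₂(s) ⇌ Ca²⁺(aq) + 2 OH⁻(aq)
Ksp = [Ca²⁺][OH⁻]^2 = [OH⁻]^2(0.21)
[OH⁻]^2 = 7.5×10⁻⁶ / (0.21) = 3.6×10⁻⁵
[OH⁻] = 6.0×10⁻³ mol/L

6.0×10⁻³ M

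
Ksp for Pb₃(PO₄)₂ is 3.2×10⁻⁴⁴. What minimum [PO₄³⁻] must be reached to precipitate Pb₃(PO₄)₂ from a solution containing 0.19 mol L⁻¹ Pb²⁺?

2.2×10⁻²¹ M

A salt starts to precipitate once the ion product Q reaches its Ksp.
Pb₃(PO₄)₂(s) ⇌ 3 Pb²⁺(aq) + 2 PO₄³⁻(aq)
Ksp = [Pb²⁺]^3[PO₄³⁻]^2 = [PO₄³⁻]^2(0.19)^3
[PO₄³⁻]^2 = 3.2×10⁻⁴⁴ / (0.19)^3 = 4.7×10⁻⁴²
[PO₄³⁻] = 2.2×10⁻²¹ mol L⁻¹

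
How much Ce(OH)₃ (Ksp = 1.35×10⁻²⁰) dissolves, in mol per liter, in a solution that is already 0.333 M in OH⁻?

3.66×10⁻¹⁹ M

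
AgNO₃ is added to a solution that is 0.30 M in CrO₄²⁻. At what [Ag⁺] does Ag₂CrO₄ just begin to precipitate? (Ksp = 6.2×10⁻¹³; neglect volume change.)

1.4×10⁻⁶ M

A salt starts to precipitate once the ion product Q reaches its Ksp.
Ag₂CrO₄(s) ⇌ 2 Ag⁺(aq) + CrO₄²⁻(aq)
Ksp = [Ag⁺]^2[CrO₄²⁻] = [Ag⁺]^2(0.30)
[Ag⁺]^2 = 6.2×10⁻¹³ / (0.30) = 2.1×10⁻¹²
[Ag⁺] = 1.4×10⁻⁶ M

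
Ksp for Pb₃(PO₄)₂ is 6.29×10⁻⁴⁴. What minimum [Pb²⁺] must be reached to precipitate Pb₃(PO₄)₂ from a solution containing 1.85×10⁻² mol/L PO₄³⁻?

5.69×10⁻¹⁴ M

Precipitation of each salt begins when its ion product equals Ksp.
Pb₃(PO₄)₂(s) ⇌ 3 Pb²⁺(aq) + 2 PO₄³⁻(aq)
Ksp = [Pb²⁺]^3[PO₄³⁻]^2 = [Pb²⁺]^3(1.85×10⁻²)^2
[Pb²⁺]^3 = 6.29×10⁻⁴⁴ / (1.85×10⁻²)^2 = 1.84×10⁻⁴⁰
[Pb²⁺] = 5.69×10⁻¹⁴ mol/L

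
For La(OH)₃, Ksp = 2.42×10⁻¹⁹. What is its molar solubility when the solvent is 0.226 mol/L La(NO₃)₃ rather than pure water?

3.41×10⁻⁷ M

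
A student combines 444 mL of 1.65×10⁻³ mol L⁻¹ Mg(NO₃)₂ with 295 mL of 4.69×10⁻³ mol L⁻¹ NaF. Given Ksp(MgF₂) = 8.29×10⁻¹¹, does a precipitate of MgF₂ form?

Yes

After mixing, V = 444 mL + 295 mL = 739 mL.
[Mg²⁺] = (1.65×10⁻³)(444)/739 = 9.91×10⁻⁴ mol L⁻¹
[F⁻] = (4.69×10⁻³)(295)/739 = 1.87×10⁻³ mol L⁻¹
Q = [Mg²⁺][F⁻]^2 = 3.47×10⁻⁹
Since Q (3.47×10⁻⁹) exceeds Ksp (8.29×10⁻¹¹), MgF₂ will precipitate.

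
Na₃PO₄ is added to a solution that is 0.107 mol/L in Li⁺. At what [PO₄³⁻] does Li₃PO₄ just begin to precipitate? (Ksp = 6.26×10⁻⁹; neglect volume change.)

Each salt precipitates once Q = Ksp for that salt.
Li₃PO₄(s) ⇌ 3 Li⁺(aq) + PO₄³⁻(aq)
Ksp = [Li⁺]^3[PO₄³⁻] = [PO₄³⁻](0.107)^3
[PO₄³⁻] = 6.26×10⁻⁹ / (0.107)^3 = 5.11×10⁻⁶
[PO₄³⁻] = 5.11×10⁻⁶ mol/L

5.11×10⁻⁶ M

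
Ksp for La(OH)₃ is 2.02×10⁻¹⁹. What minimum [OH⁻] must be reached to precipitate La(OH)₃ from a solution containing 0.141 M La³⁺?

1.13×10⁻⁶ M

Precipitation of each salt begins when its ion product equals Ksp.
La(OH)₃(s) ⇌ La³⁺(aq) + 3 OH⁻(aq)
Ksp = [La³⁺][OH⁻]^3 = [OH⁻]^3(0.141)
[OH⁻]^3 = 2.02×10⁻¹⁹ / (0.141) = 1.43×10⁻¹⁸
[OH⁻] = 1.13×10⁻⁶ M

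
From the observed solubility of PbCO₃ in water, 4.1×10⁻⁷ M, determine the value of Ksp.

PbCO₃(s) ⇌ Pb²⁺(aq) + CO₃²⁻(aq)
With molar solubility s: [Pb²⁺] = s, [CO₃²⁻] = s.
Ksp = [Pb²⁺][CO₃²⁻] = s · s = s^2
Ksp = (4.1×10⁻⁷)^2 = 1.7×10⁻¹³

Ksp = 1.7×10⁻¹³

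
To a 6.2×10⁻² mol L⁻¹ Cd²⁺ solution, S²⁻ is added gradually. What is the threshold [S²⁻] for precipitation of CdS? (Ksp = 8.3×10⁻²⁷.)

1.3×10⁻²⁵ M

A salt starts to precipitate once the ion product Q reaches its Ksp.
CdS(s) ⇌ Cd²⁺(aq) + S²⁻(aq)
Ksp = [Cd²⁺][S²⁻] = [S²⁻](6.2×10⁻²)
[S²⁻] = 8.3×10⁻²⁷ / (6.2×10⁻²) = 1.3×10⁻²⁵
[S²⁻] = 1.3×10⁻²⁵ mol L⁻¹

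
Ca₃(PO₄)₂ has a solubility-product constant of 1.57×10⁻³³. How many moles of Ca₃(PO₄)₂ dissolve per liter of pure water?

1.08×10⁻⁷ M

Ca₃(PO₄)₂(s) ⇌ 3 Ca²⁺(aq) + 2 PO₄³⁻(aq)
For each mole of Ca₃(PO₄)₂ that dissolves per liter, [Ca²⁺] = 3s and [PO₄³⁻] = 2s; let s denote this solubility.
Ksp = [Ca²⁺]^3[PO₄³⁻]^2 = (3s)^3 · (2s)^2 = 108s^5
108s^5 = 1.57×10⁻³³  ⇒  s^5 = 1.45×10⁻³⁵
Taking the 5th root, s = 1.08×10⁻⁷ mol/L.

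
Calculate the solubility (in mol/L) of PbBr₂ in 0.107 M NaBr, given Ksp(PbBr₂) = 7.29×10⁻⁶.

PbBr₂(s) ⇌ Pb²⁺(aq) + 2 Br⁻(aq)
The solution already contains Br⁻ at 0.107 M. Let s be the molar solubility of PbBr₂.
[Br⁻] ≈ 0.107 M (common ion dominates); [Pb²⁺] = s.
Ksp = [Pb²⁺][Br⁻]^2 = s(0.107)^2
s = 7.29×10⁻⁶ / (0.107)^2 = 6.37×10⁻⁴
s = 6.37×10⁻⁴ M

6.37×10⁻⁴ M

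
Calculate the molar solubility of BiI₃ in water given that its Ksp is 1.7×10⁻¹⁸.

1.6×10⁻⁵ M

BiI₃(s) ⇌ Bi³⁺(aq) + 3 I⁻(aq)
With molar solubility s: [Bi³⁺] = s, [I⁻] = 3s.
Ksp = [Bi³⁺][I⁻]^3 = s · (3s)^3 = 27s^4
27s^4 = 1.7×10⁻¹⁸  ⇒  s^4 = 6.3×10⁻²⁰
Taking the 4th root, s = 1.6×10⁻⁵ M.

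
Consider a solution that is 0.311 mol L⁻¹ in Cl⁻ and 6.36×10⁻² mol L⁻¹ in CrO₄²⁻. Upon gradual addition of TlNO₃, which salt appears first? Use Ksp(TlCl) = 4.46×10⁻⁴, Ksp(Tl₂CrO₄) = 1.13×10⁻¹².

Precipitation begins when Q = Ksp.
For TlCl: [Tl⁺] = (Ksp/[Cl⁻]) = 1.43×10⁻³ mol L⁻¹
For Tl₂CrO₄: [Tl⁺] = (Ksp/[CrO₄²⁻])^(1/2) = 4.22×10⁻⁶ mol L⁻¹
The smaller threshold [Tl⁺] is reached first, so Tl₂CrO₄ precipitates first.

Tl₂CrO₄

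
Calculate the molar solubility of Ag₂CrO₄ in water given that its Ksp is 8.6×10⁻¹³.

6.0×10⁻⁵ M

Ag₂CrO₄(s) ⇌ 2 Ag⁺(aq) + CrO₄²⁻(aq)
If s mol/L of Ag₂CrO₄ dissolves, [Ag⁺] = 2s and [CrO₄²⁻] = s.
Ksp = [Ag⁺]^2[CrO₄²⁻] = (2s)^2 · s = 4s^3
4s^3 = 8.6×10⁻¹³  ⇒  s^3 = 2.2×10⁻¹³
Taking the 3rd root, s = 6.0×10⁻⁵ mol/L.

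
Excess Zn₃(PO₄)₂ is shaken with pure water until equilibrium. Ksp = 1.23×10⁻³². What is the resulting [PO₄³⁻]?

3.25×10⁻⁷ M

Zn₃(PO₄)₂(s) ⇌ 3 Zn²⁺(aq) + 2 PO₄³⁻(aq)
Let s be the molar solubility. Then [Zn²⁺] = 3s and [PO₄³⁻] = 2s.
Ksp = [Zn²⁺]^3[PO₄³⁻]^2 = (3s)^3 · (2s)^2 = 108s^5 = 1.23×10⁻³²
s = 1.63×10⁻⁷ M
[PO₄³⁻] = 2s = 3.25×10⁻⁷ M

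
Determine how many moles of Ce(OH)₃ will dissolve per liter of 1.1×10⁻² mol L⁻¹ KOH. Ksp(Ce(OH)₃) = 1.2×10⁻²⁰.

9.0×10⁻¹⁵ M

Ce(OH)₃(s) ⇌ Ce³⁺(aq) + 3 OH⁻(aq)
The solution already contains OH⁻ at 1.1×10⁻² mol L⁻¹. Let s be the molar solubility of Ce(OH)₃.
[OH⁻] ≈ 1.1×10⁻² mol L⁻¹ (common ion dominates); [Ce³⁺] = s.
Ksp = [Ce³⁺][OH⁻]^3 = s(1.1×10⁻²)^3
s = 1.2×10⁻²⁰ / (1.1×10⁻²)^3 = 9.0×10⁻¹⁵
s = 9.0×10⁻¹⁵ mol L⁻¹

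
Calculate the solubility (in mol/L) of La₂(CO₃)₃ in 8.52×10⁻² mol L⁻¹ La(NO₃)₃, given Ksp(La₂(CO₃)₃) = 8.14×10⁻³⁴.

La₂(CO₃)₃(s) ⇌ 2 La³⁺(aq) + 3 CO₃²⁻(aq)
With La³⁺ already at 8.52×10⁻² mol L⁻¹ and s small, take [La³⁺] ≈ 8.52×10⁻² mol L⁻¹ and [CO₃²⁻] = 3s.
Ksp = [La³⁺]^2[CO₃²⁻]^3 = (8.52×10⁻²)^2(3s)^3
(3s)^3 = 8.14×10⁻³⁴ / (8.52×10⁻²)^2 = 1.12×10⁻³¹
s = 1.61×10⁻¹¹ mol L⁻¹

1.61×10⁻¹¹ M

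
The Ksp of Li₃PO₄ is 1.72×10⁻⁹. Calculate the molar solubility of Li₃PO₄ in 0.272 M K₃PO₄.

6.16×10⁻⁴ M

Li₃PO₄(s) ⇌ 3 Li⁺(aq) + PO₄³⁻(aq)
PO₄³⁻ is already present at 0.272 M. If s mol/L of Li₃PO₄ dissolves, [Li⁺] = 3s while [PO₄³⁻] ≈ 0.272 M.
Ksp = [Li⁺]^3[PO₄³⁻] = (3s)^3(0.272)
(3s)^3 = 1.72×10⁻⁹ / (0.272) = 6.32×10⁻⁹
s = 6.16×10⁻⁴ M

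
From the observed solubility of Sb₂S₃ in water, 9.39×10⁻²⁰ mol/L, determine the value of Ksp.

Sb₂S₃(s) ⇌ 2 Sb³⁺(aq) + 3 S²⁻(aq)
Call the molar solubility s, so that [Sb³⁺] = 2s and [S²⁻] = 3s.
Ksp = [Sb³⁺]^2[S²⁻]^3 = (2s)^2 · (3s)^3 = 108s^5
Ksp = 108 × (9.39×10⁻²⁰)^5 = 7.88×10⁻⁹⁴

Ksp = 7.88×10⁻⁹⁴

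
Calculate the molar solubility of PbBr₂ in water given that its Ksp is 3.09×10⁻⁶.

PbBr₂(s) ⇌ Pb²⁺(aq) + 2 Br⁻(aq)
Let s be the molar solubility. Then [Pb²⁺] = s and [Br⁻] = 2s.
Ksp = [Pb²⁺][Br⁻]^2 = s · (2s)^2 = 4s^3
4s^3 = 3.09×10⁻⁶  ⇒  s^3 = 7.73×10⁻⁷
Taking the 3rd root, s = 9.18×10⁻³ mol L⁻¹.

9.18×10⁻³ M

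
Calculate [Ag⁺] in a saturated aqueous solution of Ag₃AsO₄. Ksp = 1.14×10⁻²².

Ag₃AsO₄(s) ⇌ 3 Ag⁺(aq) + AsO₄³⁻(aq)
If s mol/L of Ag₃AsO₄ dissolves, [Ag⁺] = 3s and [AsO₄³⁻] = s.
Ksp = [Ag⁺]^3[AsO₄³⁻] = (3s)^3 · s = 27s^4 = 1.14×10⁻²²
s = 1.43×10⁻⁶ mol/L
[Ag⁺] = 3s = 4.30×10⁻⁶ mol/L

4.30×10⁻⁶ M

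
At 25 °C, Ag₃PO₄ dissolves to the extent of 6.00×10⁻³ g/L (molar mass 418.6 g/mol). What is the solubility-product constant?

s = (6.00×10⁻³ g L⁻¹)/(418.6 g mol⁻¹) = 1.4333×10⁻⁵ M
Ag₃PO₄(s) ⇌ 3 Ag⁺(aq) + PO₄³⁻(aq)
Let s be the molar solubility. Then [Ag⁺] = 3s and [PO₄³⁻] = s.
Ksp = [Ag⁺]^3[PO₄³⁻] = (3s)^3 · s = 27s^4
Ksp = 27 × (1.4333×10⁻⁵)^4 = 1.14×10⁻¹⁸

Ksp = 1.14×10⁻¹⁸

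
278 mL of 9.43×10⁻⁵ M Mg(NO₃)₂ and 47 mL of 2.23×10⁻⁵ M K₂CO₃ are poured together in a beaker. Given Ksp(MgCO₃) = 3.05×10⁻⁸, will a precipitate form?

No

The combined volume is 325 mL.
[Mg²⁺] = (9.43×10⁻⁵)(278)/325 = 8.07×10⁻⁵ M
[CO₃²⁻] = (2.23×10⁻⁵)(47)/325 = 3.22×10⁻⁶ M
Q = [Mg²⁺][CO₃²⁻] = 2.60×10⁻¹⁰
Q < Ksp (2.60×10⁻¹⁰ vs 3.05×10⁻⁸); the solution remains unsaturated and no precipitate forms.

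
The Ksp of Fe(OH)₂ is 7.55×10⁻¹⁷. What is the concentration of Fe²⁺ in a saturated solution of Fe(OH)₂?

2.66×10⁻⁶ M

Fe(OH)₂(s) ⇌ Fe²⁺(aq) + 2 OH⁻(aq)
With molar solubility s: [Fe²⁺] = s, [OH⁻] = 2s.
Ksp = [Fe²⁺][OH⁻]^2 = s · (2s)^2 = 4s^3 = 7.55×10⁻¹⁷
s = 2.66×10⁻⁶ M
[Fe²⁺] = s = 2.66×10⁻⁶ M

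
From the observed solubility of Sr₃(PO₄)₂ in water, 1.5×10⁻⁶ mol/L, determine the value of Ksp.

Sr₃(PO₄)₂(s) ⇌ 3 Sr²⁺(aq) + 2 PO₄³⁻(aq)
With molar solubility s: [Sr²⁺] = 3s, [PO₄³⁻] = 2s.
Ksp = [Sr²⁺]^3[PO₄³⁻]^2 = (3s)^3 · (2s)^2 = 108s^5
Ksp = 108 × (1.5×10⁻⁶)^5 = 8.2×10⁻²⁸

Ksp = 8.2×10⁻²⁸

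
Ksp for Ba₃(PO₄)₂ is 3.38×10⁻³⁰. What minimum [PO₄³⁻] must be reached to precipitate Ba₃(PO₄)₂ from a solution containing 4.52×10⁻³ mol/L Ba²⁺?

The threshold for precipitation is Q = Ksp.
Ba₃(PO₄)₂(s) ⇌ 3 Ba²⁺(aq) + 2 PO₄³⁻(aq)
Ksp = [Ba²⁺]^3[PO₄³⁻]^2 = [PO₄³⁻]^2(4.52×10⁻³)^3
[PO₄³⁻]^2 = 3.38×10⁻³⁰ / (4.52×10⁻³)^3 = 3.66×10⁻²³
[PO₄³⁻] = 6.05×10⁻¹² mol/L

6.05×10⁻¹² M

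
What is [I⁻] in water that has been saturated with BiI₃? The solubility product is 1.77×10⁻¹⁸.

4.80×10⁻⁵ M

BiI₃(s) ⇌ Bi³⁺(aq) + 3 I⁻(aq)
Let s be the molar solubility. Then [Bi³⁺] = s and [I⁻] = 3s.
Ksp = [Bi³⁺][I⁻]^3 = s · (3s)^3 = 27s^4 = 1.77×10⁻¹⁸
s = 1.60×10⁻⁵ mol/L
[I⁻] = 3s = 4.80×10⁻⁵ mol/L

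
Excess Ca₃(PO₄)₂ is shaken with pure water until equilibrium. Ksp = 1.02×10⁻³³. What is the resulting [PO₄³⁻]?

1.98×10⁻⁷ M

Ca₃(PO₄)₂(s) ⇌ 3 Ca²⁺(aq) + 2 PO₄³⁻(aq)
If s mol/L of Ca₃(PO₄)₂ dissolves, [Ca²⁺] = 3s and [PO₄³⁻] = 2s.
Ksp = [Ca²⁺]^3[PO₄³⁻]^2 = (3s)^3 · (2s)^2 = 108s^5 = 1.02×10⁻³³
s = 9.89×10⁻⁸ mol/L
[PO₄³⁻] = 2s = 1.98×10⁻⁷ mol/L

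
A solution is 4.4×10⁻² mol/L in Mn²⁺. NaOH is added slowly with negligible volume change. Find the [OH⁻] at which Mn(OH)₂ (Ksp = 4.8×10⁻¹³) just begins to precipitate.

Precipitation begins when Q = Ksp.
Mn(OH)₂(s) ⇌ Mn²⁺(aq) + 2 OH⁻(aq)
Ksp = [Mn²⁺][OH⁻]^2 = [OH⁻]^2(4.4×10⁻²)
[OH⁻]^2 = 4.8×10⁻¹³ / (4.4×10⁻²) = 1.1×10⁻¹¹
[OH⁻] = 3.3×10⁻⁶ mol/L

3.3×10⁻⁶ M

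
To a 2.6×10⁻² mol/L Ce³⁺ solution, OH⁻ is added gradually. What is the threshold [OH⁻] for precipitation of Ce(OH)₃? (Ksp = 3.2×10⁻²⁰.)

Each salt precipitates once Q = Ksp for that salt.
Ce(OH)₃(s) ⇌ Ce³⁺(aq) + 3 OH⁻(aq)
Ksp = [Ce³⁺][OH⁻]^3 = [OH⁻]^3(2.6×10⁻²)
[OH⁻]^3 = 3.2×10⁻²⁰ / (2.6×10⁻²) = 1.2×10⁻¹⁸
[OH⁻] = 1.1×10⁻⁶ mol/L

1.1×10⁻⁶ M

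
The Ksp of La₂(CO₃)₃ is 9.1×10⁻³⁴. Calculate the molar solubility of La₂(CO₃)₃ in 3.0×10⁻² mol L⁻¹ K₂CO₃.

La₂(CO₃)₃(s) ⇌ 2 La³⁺(aq) + 3 CO₃²⁻(aq)
With CO₃²⁻ already at 3.0×10⁻² mol L⁻¹ and s small, take [CO₃²⁻] ≈ 3.0×10⁻² mol L⁻¹ and [La³⁺] = 2s.
Ksp = [La³⁺]^2[CO₃²⁻]^3 = (2s)^2(3.0×10⁻²)^3
(2s)^2 = 9.1×10⁻³⁴ / (3.0×10⁻²)^3 = 3.4×10⁻²⁹
s = 2.9×10⁻¹⁵ mol L⁻¹

2.9×10⁻¹⁵ M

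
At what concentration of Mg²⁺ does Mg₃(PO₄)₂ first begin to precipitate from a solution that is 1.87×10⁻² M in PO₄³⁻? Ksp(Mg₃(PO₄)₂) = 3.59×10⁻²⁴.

2.17×10⁻⁷ M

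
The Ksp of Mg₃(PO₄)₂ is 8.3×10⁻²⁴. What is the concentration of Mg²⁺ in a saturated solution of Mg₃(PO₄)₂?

Mg₃(PO₄)₂(s) ⇌ 3 Mg²⁺(aq) + 2 PO₄³⁻(aq)
Let s be the molar solubility. Then [Mg²⁺] = 3s and [PO₄³⁻] = 2s.
Ksp = [Mg²⁺]^3[PO₄³⁻]^2 = (3s)^3 · (2s)^2 = 108s^5 = 8.3×10⁻²⁴
s = 9.5×10⁻⁶ M
[Mg²⁺] = 3s = 2.8×10⁻⁵ M

2.8×10⁻⁵ M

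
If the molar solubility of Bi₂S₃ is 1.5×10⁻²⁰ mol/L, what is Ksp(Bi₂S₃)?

Ksp = 8.2×10⁻⁹⁸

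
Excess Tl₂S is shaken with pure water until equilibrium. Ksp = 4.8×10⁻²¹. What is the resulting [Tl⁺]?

2.1×10⁻⁷ M

Tl₂S(s) ⇌ 2 Tl⁺(aq) + S²⁻(aq)
Let s be the molar solubility. Then [Tl⁺] = 2s and [S²⁻] = s.
Ksp = [Tl⁺]^2[S²⁻] = (2s)^2 · s = 4s^3 = 4.8×10⁻²¹
s = 1.1×10⁻⁷ M
[Tl⁺] = 2s = 2.1×10⁻⁷ M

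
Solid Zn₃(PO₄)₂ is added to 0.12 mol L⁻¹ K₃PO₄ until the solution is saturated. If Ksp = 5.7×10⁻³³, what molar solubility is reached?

2.4×10⁻¹¹ M

Zn₃(PO₄)₂(s) ⇌ 3 Zn²⁺(aq) + 2 PO₄³⁻(aq)
With PO₄³⁻ already at 0.12 mol L⁻¹ and s small, take [PO₄³⁻] ≈ 0.12 mol L⁻¹ and [Zn²⁺] = 3s.
Ksp = [Zn²⁺]^3[PO₄³⁻]^2 = (3s)^3(0.12)^2
(3s)^3 = 5.7×10⁻³³ / (0.12)^2 = 4.0×10⁻³¹
s = 2.4×10⁻¹¹ mol L⁻¹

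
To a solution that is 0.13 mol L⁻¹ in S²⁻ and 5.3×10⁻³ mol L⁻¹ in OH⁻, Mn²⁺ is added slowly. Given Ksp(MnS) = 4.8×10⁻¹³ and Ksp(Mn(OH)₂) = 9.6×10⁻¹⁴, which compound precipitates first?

MnS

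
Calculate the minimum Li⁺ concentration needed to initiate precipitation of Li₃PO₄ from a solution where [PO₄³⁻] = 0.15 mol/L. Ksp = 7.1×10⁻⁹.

A salt starts to precipitate once the ion product Q reaches its Ksp.
Li₃PO₄(s) ⇌ 3 Li⁺(aq) + PO₄³⁻(aq)
Ksp = [Li⁺]^3[PO₄³⁻] = [Li⁺]^3(0.15)
[Li⁺]^3 = 7.1×10⁻⁹ / (0.15) = 4.7×10⁻⁸
[Li⁺] = 3.6×10⁻³ mol/L

3.6×10⁻³ M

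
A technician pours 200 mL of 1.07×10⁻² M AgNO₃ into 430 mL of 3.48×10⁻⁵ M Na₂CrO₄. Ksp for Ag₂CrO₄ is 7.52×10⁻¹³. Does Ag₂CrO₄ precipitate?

Total volume after mixing = 200 + 430 = 630 mL.
[Ag⁺] = (1.07×10⁻²)(200)/630 = 3.40×10⁻³ M
[CrO₄²⁻] = (3.48×10⁻⁵)(430)/630 = 2.38×10⁻⁵ M
Q = [Ag⁺]^2[CrO₄²⁻] = 2.74×10⁻¹⁰
Because Q > Ksp (2.74×10⁻¹⁰ vs 7.52×10⁻¹³), a precipitate of Ag₂CrO₄ forms.

Yes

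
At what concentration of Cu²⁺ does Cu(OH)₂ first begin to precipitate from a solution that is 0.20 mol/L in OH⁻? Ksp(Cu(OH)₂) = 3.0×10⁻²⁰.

Each salt precipitates once Q = Ksp for that salt.
Cu(OH)₂(s) ⇌ Cu²⁺(aq) + 2 OH⁻(aq)
Ksp = [Cu²⁺][OH⁻]^2 = [Cu²⁺](0.20)^2
[Cu²⁺] = 3.0×10⁻²⁰ / (0.20)^2 = 7.5×10⁻¹⁹
[Cu²⁺] = 7.5×10⁻¹⁹ mol/L

7.5×10⁻¹⁹ M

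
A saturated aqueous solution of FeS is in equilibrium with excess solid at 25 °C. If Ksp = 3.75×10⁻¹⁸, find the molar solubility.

FeS(s) ⇌ Fe²⁺(aq) + S²⁻(aq)
With molar solubility s: [Fe²⁺] = s, [S²⁻] = s.
Ksp = [Fe²⁺][S²⁻] = s · s = s^2
s^2 = 3.75×10⁻¹⁸
s = 1.94×10⁻⁹ M

1.94×10⁻⁹ M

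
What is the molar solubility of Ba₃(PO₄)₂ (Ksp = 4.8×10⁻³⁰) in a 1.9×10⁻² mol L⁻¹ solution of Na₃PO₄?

7.9×10⁻¹⁰ M

Ba₃(PO₄)₂(s) ⇌ 3 Ba²⁺(aq) + 2 PO₄³⁻(aq)
PO₄³⁻ is already present at 1.9×10⁻² mol L⁻¹. If s mol/L of Ba₃(PO₄)₂ dissolves, [Ba²⁺] = 3s while [PO₄³⁻] ≈ 1.9×10⁻² mol L⁻¹.
Ksp = [Ba²⁺]^3[PO₄³⁻]^2 = (3s)^3(1.9×10⁻²)^2
(3s)^3 = 4.8×10⁻³⁰ / (1.9×10⁻²)^2 = 1.3×10⁻²⁶
s = 7.9×10⁻¹⁰ mol L⁻¹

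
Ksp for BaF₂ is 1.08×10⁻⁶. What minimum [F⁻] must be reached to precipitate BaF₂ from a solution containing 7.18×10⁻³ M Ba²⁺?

Precipitation begins when Q = Ksp.
BaF₂(s) ⇌ Ba²⁺(aq) + 2 F⁻(aq)
Ksp = [Ba²⁺][F⁻]^2 = [F⁻]^2(7.18×10⁻³)
[F⁻]^2 = 1.08×10⁻⁶ / (7.18×10⁻³) = 1.50×10⁻⁴
[F⁻] = 1.23×10⁻² M

1.23×10⁻² M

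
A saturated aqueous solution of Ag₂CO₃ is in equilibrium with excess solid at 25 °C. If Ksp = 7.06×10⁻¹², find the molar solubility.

1.21×10⁻⁴ M

Ag₂CO₃(s) ⇌ 2 Ag⁺(aq) + CO₃²⁻(aq)
With molar solubility s: [Ag⁺] = 2s, [CO₃²⁻] = s.
Ksp = [Ag⁺]^2[CO₃²⁻] = (2s)^2 · s = 4s^3
4s^3 = 7.06×10⁻¹²  ⇒  s^3 = 1.77×10⁻¹²
s = 1.21×10⁻⁴ mol/L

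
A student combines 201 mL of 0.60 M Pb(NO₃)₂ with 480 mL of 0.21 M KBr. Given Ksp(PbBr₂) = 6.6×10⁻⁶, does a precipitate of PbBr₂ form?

Yes

The combined volume is 681 mL.
[Pb²⁺] = (0.60)(201)/681 = 0.18 M
[Br⁻] = (0.21)(480)/681 = 0.15 M
Q = [Pb²⁺][Br⁻]^2 = 3.9×10⁻³
Because Q > Ksp (3.9×10⁻³ vs 6.6×10⁻⁶), a precipitate of PbBr₂ forms.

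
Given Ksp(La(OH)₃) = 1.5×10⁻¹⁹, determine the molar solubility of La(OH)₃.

La(OH)₃(s) ⇌ La³⁺(aq) + 3 OH⁻(aq)
Let s be the molar solubility. Then [La³⁺] = s and [OH⁻] = 3s.
Ksp = [La³⁺][OH⁻]^3 = s · (3s)^3 = 27s^4
27s^4 = 1.5×10⁻¹⁹  ⇒  s^4 = 5.6×10⁻²¹
Taking the 4th root, s = 8.6×10⁻⁶ mol/L.

8.6×10⁻⁶ M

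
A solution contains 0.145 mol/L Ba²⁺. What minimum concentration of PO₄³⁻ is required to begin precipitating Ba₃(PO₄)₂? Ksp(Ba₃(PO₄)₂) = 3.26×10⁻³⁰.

A salt starts to precipitate once the ion product Q reaches its Ksp.
Ba₃(PO₄)₂(s) ⇌ 3 Ba²⁺(aq) + 2 PO₄³⁻(aq)
Ksp = [Ba²⁺]^3[PO₄³⁻]^2 = [PO₄³⁻]^2(0.145)^3
[PO₄³⁻]^2 = 3.26×10⁻³⁰ / (0.145)^3 = 1.07×10⁻²⁷
[PO₄³⁻] = 3.27×10⁻¹⁴ mol/L

3.27×10⁻¹⁴ M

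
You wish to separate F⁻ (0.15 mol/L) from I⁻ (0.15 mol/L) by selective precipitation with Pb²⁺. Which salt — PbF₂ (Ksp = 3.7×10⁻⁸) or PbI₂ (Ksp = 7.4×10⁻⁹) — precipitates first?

A salt starts to precipitate once the ion product Q reaches its Ksp.
For PbF₂: [Pb²⁺] = (Ksp/[F⁻]^2) = 1.6×10⁻⁶ mol/L
For PbI₂: [Pb²⁺] = (Ksp/[I⁻]^2) = 3.3×10⁻⁷ mol/L
PbI₂ requires the lower [Pb²⁺], so it precipitates first.

PbI₂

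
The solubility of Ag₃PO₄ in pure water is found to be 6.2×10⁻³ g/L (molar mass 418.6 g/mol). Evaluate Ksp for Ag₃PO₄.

Convert to molarity: s = 6.2×10⁻³ / 418.6 = 1.481×10⁻⁵ mol/L
Ag₃PO₄(s) ⇌ 3 Ag⁺(aq) + PO₄³⁻(aq)
Let s be the molar solubility. Then [Ag⁺] = 3s and [PO₄³⁻] = s.
Ksp = [Ag⁺]^3[PO₄³⁻] = (3s)^3 · s = 27s^4
Ksp = 27 × (1.481×10⁻⁵)^4 = 1.3×10⁻¹⁸

Ksp = 1.3×10⁻¹⁸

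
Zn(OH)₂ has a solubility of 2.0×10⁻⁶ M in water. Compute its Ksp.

Ksp = 3.2×10⁻¹⁷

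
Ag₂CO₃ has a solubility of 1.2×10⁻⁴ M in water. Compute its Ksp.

Ksp = 6.9×10⁻¹²

Ag₂CO₃(s) ⇌ 2 Ag⁺(aq) + CO₃²⁻(aq)
Let s be the molar solubility. Then [Ag⁺] = 2s and [CO₃²⁻] = s.
Ksp = [Ag⁺]^2[CO₃²⁻] = (2s)^2 · s = 4s^3
Ksp = 4 × (1.2×10⁻⁴)^3 = 6.9×10⁻¹²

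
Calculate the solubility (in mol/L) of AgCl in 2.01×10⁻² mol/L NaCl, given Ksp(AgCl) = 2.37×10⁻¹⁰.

1.18×10⁻⁸ M

AgCl(s) ⇌ Ag⁺(aq) + Cl⁻(aq)
The solution already contains Cl⁻ at 2.01×10⁻² mol/L. Let s be the molar solubility of AgCl.
[Cl⁻] ≈ 2.01×10⁻² mol/L (common ion dominates); [Ag⁺] = s.
Ksp = [Ag⁺][Cl⁻] = s(2.01×10⁻²)
s = 2.37×10⁻¹⁰ / (2.01×10⁻²) = 1.18×10⁻⁸
s = 1.18×10⁻⁸ mol/L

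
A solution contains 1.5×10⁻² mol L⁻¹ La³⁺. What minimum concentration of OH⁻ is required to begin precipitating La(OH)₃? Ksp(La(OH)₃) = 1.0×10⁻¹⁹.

1.9×10⁻⁶ M

The threshold for precipitation is Q = Ksp.
La(OH)₃(s) ⇌ La³⁺(aq) + 3 OH⁻(aq)
Ksp = [La³⁺][OH⁻]^3 = [OH⁻]^3(1.5×10⁻²)
[OH⁻]^3 = 1.0×10⁻¹⁹ / (1.5×10⁻²) = 6.7×10⁻¹⁸
[OH⁻] = 1.9×10⁻⁶ mol L⁻¹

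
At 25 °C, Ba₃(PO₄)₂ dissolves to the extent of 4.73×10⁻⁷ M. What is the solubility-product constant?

Ba₃(PO₄)₂(s) ⇌ 3 Ba²⁺(aq) + 2 PO₄³⁻(aq)
Call the molar solubility s, so that [Ba²⁺] = 3s and [PO₄³⁻] = 2s.
Ksp = [Ba²⁺]^3[PO₄³⁻]^2 = (3s)^3 · (2s)^2 = 108s^5
Ksp = 108 × (4.73×10⁻⁷)^5 = 2.56×10⁻³⁰

Ksp = 2.56×10⁻³⁰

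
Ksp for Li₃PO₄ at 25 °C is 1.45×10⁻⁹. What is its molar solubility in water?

2.71×10⁻³ M

Li₃PO₄(s) ⇌ 3 Li⁺(aq) + PO₄³⁻(aq)
If s mol/L of Li₃PO₄ dissolves, [Li⁺] = 3s and [PO₄³⁻] = s.
Ksp = [Li⁺]^3[PO₄³⁻] = (3s)^3 · s = 27s^4
27s^4 = 1.45×10⁻⁹  ⇒  s^4 = 5.37×10⁻¹¹
Taking the 4th root, s = 2.71×10⁻³ M.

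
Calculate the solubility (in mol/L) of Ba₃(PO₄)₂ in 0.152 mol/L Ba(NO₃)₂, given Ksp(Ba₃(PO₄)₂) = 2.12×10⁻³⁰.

Ba₃(PO₄)₂(s) ⇌ 3 Ba²⁺(aq) + 2 PO₄³⁻(aq)
The solution already contains Ba²⁺ at 0.152 mol/L. Let s be the molar solubility of Ba₃(PO₄)₂.
[Ba²⁺] ≈ 0.152 mol/L (common ion dominates); [PO₄³⁻] = 2s.
Ksp = [Ba²⁺]^3[PO₄³⁻]^2 = (0.152)^3(2s)^2
(2s)^2 = 2.12×10⁻³⁰ / (0.152)^3 = 6.04×10⁻²⁸
s = 1.23×10⁻¹⁴ mol/L

1.23×10⁻¹⁴ M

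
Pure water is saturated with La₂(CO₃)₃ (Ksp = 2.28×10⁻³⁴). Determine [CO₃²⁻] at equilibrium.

La₂(CO₃)₃(s) ⇌ 2 La³⁺(aq) + 3 CO₃²⁻(aq)
With molar solubility s: [La³⁺] = 2s, [CO₃²⁻] = 3s.
Ksp = [La³⁺]^2[CO₃²⁻]^3 = (2s)^2 · (3s)^3 = 108s^5 = 2.28×10⁻³⁴
s = 7.33×10⁻⁸ M
[CO₃²⁻] = 3s = 2.20×10⁻⁷ M

2.20×10⁻⁷ M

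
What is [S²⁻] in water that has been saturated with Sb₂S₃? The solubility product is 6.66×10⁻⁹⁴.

2.72×10⁻¹⁹ M

Sb₂S₃(s) ⇌ 2 Sb³⁺(aq) + 3 S²⁻(aq)
For each mole of Sb₂S₃ that dissolves per liter, [Sb³⁺] = 2s and [S²⁻] = 3s; let s denote this solubility.
Ksp = [Sb³⁺]^2[S²⁻]^3 = (2s)^2 · (3s)^3 = 108s^5 = 6.66×10⁻⁹⁴
s = 9.08×10⁻²⁰ M
[S²⁻] = 3s = 2.72×10⁻¹⁹ M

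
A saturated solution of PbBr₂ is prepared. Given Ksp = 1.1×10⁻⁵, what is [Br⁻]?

PbBr₂(s) ⇌ Pb²⁺(aq) + 2 Br⁻(aq)
Call the molar solubility s, so that [Pb²⁺] = s and [Br⁻] = 2s.
Ksp = [Pb²⁺][Br⁻]^2 = s · (2s)^2 = 4s^3 = 1.1×10⁻⁵
s = 1.4×10⁻² mol/L
[Br⁻] = 2s = 2.8×10⁻² mol/L

2.8×10⁻² M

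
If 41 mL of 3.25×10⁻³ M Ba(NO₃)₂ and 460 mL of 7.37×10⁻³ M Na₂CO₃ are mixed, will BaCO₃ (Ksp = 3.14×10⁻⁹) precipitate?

Yes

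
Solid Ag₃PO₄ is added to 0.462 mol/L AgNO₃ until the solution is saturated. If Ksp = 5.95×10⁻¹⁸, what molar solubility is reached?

Ag₃PO₄(s) ⇌ 3 Ag⁺(aq) + PO₄³⁻(aq)
Let s be the solubility of Ag₃PO₄ here. The common ion gives [Ag⁺] ≈ 0.462 mol/L, and [PO₄³⁻] = s.
Ksp = [Ag⁺]^3[PO₄³⁻] = (0.462)^3s
s = 5.95×10⁻¹⁸ / (0.462)^3 = 6.03×10⁻¹⁷
s = 6.03×10⁻¹⁷ mol/L

6.03×10⁻¹⁷ M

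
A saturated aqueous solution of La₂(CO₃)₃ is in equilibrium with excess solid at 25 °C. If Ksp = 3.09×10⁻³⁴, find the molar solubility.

La₂(CO₃)₃(s) ⇌ 2 La³⁺(aq) + 3 CO₃²⁻(aq)
Let s be the molar solubility. Then [La³⁺] = 2s and [CO₃²⁻] = 3s.
Ksp = [La³⁺]^2[CO₃²⁻]^3 = (2s)^2 · (3s)^3 = 108s^5
108s^5 = 3.09×10⁻³⁴  ⇒  s^5 = 2.86×10⁻³⁶
s = 7.79×10⁻⁸ mol L⁻¹

7.79×10⁻⁸ M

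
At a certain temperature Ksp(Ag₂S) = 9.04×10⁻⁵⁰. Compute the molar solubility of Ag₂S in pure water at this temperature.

Ag₂S(s) ⇌ 2 Ag⁺(aq) + S²⁻(aq)
For each mole of Ag₂S that dissolves per liter, [Ag⁺] = 2s and [S²⁻] = s; let s denote this solubility.
Ksp = [Ag⁺]^2[S²⁻] = (2s)^2 · s = 4s^3
4s^3 = 9.04×10⁻⁵⁰  ⇒  s^3 = 2.26×10⁻⁵⁰
s = 2.83×10⁻¹⁷ mol L⁻¹

2.83×10⁻¹⁷ M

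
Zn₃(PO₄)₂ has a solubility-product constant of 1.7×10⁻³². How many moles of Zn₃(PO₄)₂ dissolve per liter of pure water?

Zn₃(PO₄)₂(s) ⇌ 3 Zn²⁺(aq) + 2 PO₄³⁻(aq)
For each mole of Zn₃(PO₄)₂ that dissolves per liter, [Zn²⁺] = 3s and [PO₄³⁻] = 2s; let s denote this solubility.
Ksp = [Zn²⁺]^3[PO₄³⁻]^2 = (3s)^3 · (2s)^2 = 108s^5
108s^5 = 1.7×10⁻³²  ⇒  s^5 = 1.6×10⁻³⁴
s = (1.6×10⁻³⁴)^(1/5) = 1.7×10⁻⁷ M

1.7×10⁻⁷ M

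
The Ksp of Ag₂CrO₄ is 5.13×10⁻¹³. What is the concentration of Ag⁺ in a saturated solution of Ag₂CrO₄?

1.01×10⁻⁴ M

Ag₂CrO₄(s) ⇌ 2 Ag⁺(aq) + CrO₄²⁻(aq)
Let s be the molar solubility. Then [Ag⁺] = 2s and [CrO₄²⁻] = s.
Ksp = [Ag⁺]^2[CrO₄²⁻] = (2s)^2 · s = 4s^3 = 5.13×10⁻¹³
s = 5.04×10⁻⁵ mol L⁻¹
[Ag⁺] = 2s = 1.01×10⁻⁴ mol L⁻¹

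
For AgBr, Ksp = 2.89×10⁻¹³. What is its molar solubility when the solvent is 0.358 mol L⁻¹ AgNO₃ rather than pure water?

8.07×10⁻¹³ M

AgBr(s) ⇌ Ag⁺(aq) + Br⁻(aq)
The solution already contains Ag⁺ at 0.358 mol L⁻¹. Let s be the molar solubility of AgBr.
[Ag⁺] ≈ 0.358 mol L⁻¹ (common ion dominates); [Br⁻] = s.
Ksp = [Ag⁺][Br⁻] = (0.358)s
s = 2.89×10⁻¹³ / (0.358) = 8.07×10⁻¹³
s = 8.07×10⁻¹³ mol L⁻¹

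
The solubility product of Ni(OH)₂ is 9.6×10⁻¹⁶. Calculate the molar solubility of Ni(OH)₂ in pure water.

Ni(OH)₂(s) ⇌ Ni²⁺(aq) + 2 OH⁻(aq)
For each mole of Ni(OH)₂ that dissolves per liter, [Ni²⁺] = s and [OH⁻] = 2s; let s denote this solubility.
Ksp = [Ni²⁺][OH⁻]^2 = s · (2s)^2 = 4s^3
4s^3 = 9.6×10⁻¹⁶  ⇒  s^3 = 2.4×10⁻¹⁶
s = (2.4×10⁻¹⁶)^(1/3) = 6.2×10⁻⁶ mol/L

6.2×10⁻⁶ M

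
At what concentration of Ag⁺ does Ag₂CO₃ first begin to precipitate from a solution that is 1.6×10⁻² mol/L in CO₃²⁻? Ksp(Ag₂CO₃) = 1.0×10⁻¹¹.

A salt starts to precipitate once the ion product Q reaches its Ksp.
Ag₂CO₃(s) ⇌ 2 Ag⁺(aq) + CO₃²⁻(aq)
Ksp = [Ag⁺]^2[CO₃²⁻] = [Ag⁺]^2(1.6×10⁻²)
[Ag⁺]^2 = 1.0×10⁻¹¹ / (1.6×10⁻²) = 6.3×10⁻¹⁰
[Ag⁺] = 2.5×10⁻⁵ mol/L

2.5×10⁻⁵ M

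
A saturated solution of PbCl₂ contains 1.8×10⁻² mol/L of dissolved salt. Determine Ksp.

PbCl₂(s) ⇌ Pb²⁺(aq) + 2 Cl⁻(aq)
With molar solubility s: [Pb²⁺] = s, [Cl⁻] = 2s.
Ksp = [Pb²⁺][Cl⁻]^2 = s · (2s)^2 = 4s^3
Ksp = 4 × (1.8×10⁻²)^3 = 2.3×10⁻⁵

Ksp = 2.3×10⁻⁵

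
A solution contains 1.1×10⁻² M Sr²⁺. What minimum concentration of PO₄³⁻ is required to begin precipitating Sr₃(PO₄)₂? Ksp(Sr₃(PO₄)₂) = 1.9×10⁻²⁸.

The threshold for precipitation is Q = Ksp.
Sr₃(PO₄)₂(s) ⇌ 3 Sr²⁺(aq) + 2 PO₄³⁻(aq)
Ksp = [Sr²⁺]^3[PO₄³⁻]^2 = [PO₄³⁻]^2(1.1×10⁻²)^3
[PO₄³⁻]^2 = 1.9×10⁻²⁸ / (1.1×10⁻²)^3 = 1.4×10⁻²²
[PO₄³⁻] = 1.2×10⁻¹¹ M

1.2×10⁻¹¹ M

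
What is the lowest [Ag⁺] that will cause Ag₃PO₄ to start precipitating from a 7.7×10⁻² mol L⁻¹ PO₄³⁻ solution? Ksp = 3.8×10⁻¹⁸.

Precipitation begins when Q = Ksp.
Ag₃PO₄(s) ⇌ 3 Ag⁺(aq) + PO₄³⁻(aq)
Ksp = [Ag⁺]^3[PO₄³⁻] = [Ag⁺]^3(7.7×10⁻²)
[Ag⁺]^3 = 3.8×10⁻¹⁸ / (7.7×10⁻²) = 4.9×10⁻¹⁷
[Ag⁺] = 3.7×10⁻⁶ mol L⁻¹

3.7×10⁻⁶ M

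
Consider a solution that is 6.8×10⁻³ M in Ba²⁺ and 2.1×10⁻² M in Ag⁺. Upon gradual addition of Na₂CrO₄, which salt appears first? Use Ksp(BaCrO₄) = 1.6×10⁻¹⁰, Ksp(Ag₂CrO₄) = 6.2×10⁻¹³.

A salt starts to precipitate once the ion product Q reaches its Ksp.
For BaCrO₄: [CrO₄²⁻] = (Ksp/[Ba²⁺]) = 2.4×10⁻⁸ M
For Ag₂CrO₄: [CrO₄²⁻] = (Ksp/[Ag⁺]^2) = 1.4×10⁻⁹ M
Ag₂CrO₄ requires the lower [CrO₄²⁻], so it precipitates first.

Ag₂CrO₄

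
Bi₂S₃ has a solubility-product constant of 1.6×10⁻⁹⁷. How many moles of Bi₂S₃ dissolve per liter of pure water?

1.7×10⁻²⁰ M

Bi₂S₃(s) ⇌ 2 Bi³⁺(aq) + 3 S²⁻(aq)
With molar solubility s: [Bi³⁺] = 2s, [S²⁻] = 3s.
Ksp = [Bi³⁺]^2[S²⁻]^3 = (2s)^2 · (3s)^3 = 108s^5
108s^5 = 1.6×10⁻⁹⁷  ⇒  s^5 = 1.5×10⁻⁹⁹
s = 1.7×10⁻²⁰ mol/L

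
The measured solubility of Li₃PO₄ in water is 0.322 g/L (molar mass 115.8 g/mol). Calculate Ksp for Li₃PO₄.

s = (0.322 g L⁻¹)/(115.8 g mol⁻¹) = 2.7807×10⁻³ M
Li₃PO₄(s) ⇌ 3 Li⁺(aq) + PO₄³⁻(aq)
With molar solubility s: [Li⁺] = 3s, [PO₄³⁻] = s.
Ksp = [Li⁺]^3[PO₄³⁻] = (3s)^3 · s = 27s^4
Ksp = 27 × (2.7807×10⁻³)^4 = 1.61×10⁻⁹

Ksp = 1.61×10⁻⁹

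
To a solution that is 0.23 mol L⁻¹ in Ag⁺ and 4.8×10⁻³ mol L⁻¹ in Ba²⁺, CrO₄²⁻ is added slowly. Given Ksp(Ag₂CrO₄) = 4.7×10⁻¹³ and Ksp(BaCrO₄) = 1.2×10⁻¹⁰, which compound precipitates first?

Each salt precipitates once Q = Ksp for that salt.
For Ag₂CrO₄: [CrO₄²⁻] = (Ksp/[Ag⁺]^2) = 8.9×10⁻¹² mol L⁻¹
For BaCrO₄: [CrO₄²⁻] = (Ksp/[Ba²⁺]) = 2.5×10⁻⁸ mol L⁻¹
Ag₂CrO₄ requires the lower [CrO₄²⁻], so it precipitates first.

Ag₂CrO₄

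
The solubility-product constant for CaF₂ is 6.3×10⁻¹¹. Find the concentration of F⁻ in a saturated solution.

CaF₂(s) ⇌ Ca²⁺(aq) + 2 F⁻(aq)
With molar solubility s: [Ca²⁺] = s, [F⁻] = 2s.
Ksp = [Ca²⁺][F⁻]^2 = s · (2s)^2 = 4s^3 = 6.3×10⁻¹¹
s = 2.5×10⁻⁴ mol L⁻¹
[F⁻] = 2s = 5.0×10⁻⁴ mol L⁻¹

5.0×10⁻⁴ M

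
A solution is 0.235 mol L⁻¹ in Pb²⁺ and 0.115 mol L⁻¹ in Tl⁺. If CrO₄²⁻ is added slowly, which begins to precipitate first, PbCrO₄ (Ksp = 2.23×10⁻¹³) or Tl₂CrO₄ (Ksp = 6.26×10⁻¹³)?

PbCrO₄

Precipitation of each salt begins when its ion product equals Ksp.
For PbCrO₄: [CrO₄²⁻] = (Ksp/[Pb²⁺]) = 9.49×10⁻¹³ mol L⁻¹
For Tl₂CrO₄: [CrO₄²⁻] = (Ksp/[Tl⁺]^2) = 4.73×10⁻¹¹ mol L⁻¹
PbCrO₄ requires the lower [CrO₄²⁻], so it precipitates first.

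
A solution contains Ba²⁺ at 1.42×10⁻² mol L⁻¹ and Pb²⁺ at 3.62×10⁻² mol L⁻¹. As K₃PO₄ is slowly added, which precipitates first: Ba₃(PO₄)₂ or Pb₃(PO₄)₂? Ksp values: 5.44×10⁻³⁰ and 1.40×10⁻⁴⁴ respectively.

Pb₃(PO₄)₂

Precipitation of each salt begins when its ion product equals Ksp.
For Ba₃(PO₄)₂: [PO₄³⁻] = (Ksp/[Ba²⁺]^3)^(1/2) = 1.38×10⁻¹² mol L⁻¹
For Pb₃(PO₄)₂: [PO₄³⁻] = (Ksp/[Pb²⁺]^3)^(1/2) = 1.72×10⁻²⁰ mol L⁻¹
Pb₃(PO₄)₂ requires the lower [PO₄³⁻], so it precipitates first.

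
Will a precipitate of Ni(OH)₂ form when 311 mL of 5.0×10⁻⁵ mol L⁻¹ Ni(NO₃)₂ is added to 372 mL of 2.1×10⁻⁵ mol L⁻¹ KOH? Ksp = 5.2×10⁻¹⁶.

Total volume after mixing = 311 + 372 = 683 mL.
[Ni²⁺] = (5.0×10⁻⁵)(311)/683 = 2.3×10⁻⁵ mol L⁻¹
[OH⁻] = (2.1×10⁻⁵)(372)/683 = 1.1×10⁻⁵ mol L⁻¹
Q = [Ni²⁺][OH⁻]^2 = 3.0×10⁻¹⁵
Because Q > Ksp (3.0×10⁻¹⁵ vs 5.2×10⁻¹⁶), a precipitate of Ni(OH)₂ forms.

Yes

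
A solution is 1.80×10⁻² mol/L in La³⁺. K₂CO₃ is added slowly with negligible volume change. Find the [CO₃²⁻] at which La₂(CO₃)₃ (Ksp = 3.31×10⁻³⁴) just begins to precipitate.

1.01×10⁻¹⁰ M

Precipitation of each salt begins when its ion product equals Ksp.
La₂(CO₃)₃(s) ⇌ 2 La³⁺(aq) + 3 CO₃²⁻(aq)
Ksp = [La³⁺]^2[CO₃²⁻]^3 = [CO₃²⁻]^3(1.80×10⁻²)^2
[CO₃²⁻]^3 = 3.31×10⁻³⁴ / (1.80×10⁻²)^2 = 1.02×10⁻³⁰
[CO₃²⁻] = 1.01×10⁻¹⁰ mol/L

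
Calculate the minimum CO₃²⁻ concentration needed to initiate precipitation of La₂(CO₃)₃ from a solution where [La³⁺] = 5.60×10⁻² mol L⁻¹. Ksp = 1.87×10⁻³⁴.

A salt starts to precipitate once the ion product Q reaches its Ksp.
La₂(CO₃)₃(s) ⇌ 2 La³⁺(aq) + 3 CO₃²⁻(aq)
Ksp = [La³⁺]^2[CO₃²⁻]^3 = [CO₃²⁻]^3(5.60×10⁻²)^2
[CO₃²⁻]^3 = 1.87×10⁻³⁴ / (5.60×10⁻²)^2 = 5.96×10⁻³²
[CO₃²⁻] = 3.91×10⁻¹¹ mol L⁻¹

3.91×10⁻¹¹ M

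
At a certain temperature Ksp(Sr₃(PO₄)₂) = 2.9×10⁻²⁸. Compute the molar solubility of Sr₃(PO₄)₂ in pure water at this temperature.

Sr₃(PO₄)₂(s) ⇌ 3 Sr²⁺(aq) + 2 PO₄³⁻(aq)
Let s be the molar solubility. Then [Sr²⁺] = 3s and [PO₄³⁻] = 2s.
Ksp = [Sr²⁺]^3[PO₄³⁻]^2 = (3s)^3 · (2s)^2 = 108s^5
108s^5 = 2.9×10⁻²⁸  ⇒  s^5 = 2.7×10⁻³⁰
Taking the 5th root, s = 1.2×10⁻⁶ M.

1.2×10⁻⁶ M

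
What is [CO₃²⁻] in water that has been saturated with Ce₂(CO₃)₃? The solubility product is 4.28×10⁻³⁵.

1.57×10⁻⁷ M

Ce₂(CO₃)₃(s) ⇌ 2 Ce³⁺(aq) + 3 CO₃²⁻(aq)
If s mol/L of Ce₂(CO₃)₃ dissolves, [Ce³⁺] = 2s and [CO₃²⁻] = 3s.
Ksp = [Ce³⁺]^2[CO₃²⁻]^3 = (2s)^2 · (3s)^3 = 108s^5 = 4.28×10⁻³⁵
s = 5.24×10⁻⁸ mol L⁻¹
[CO₃²⁻] = 3s = 1.57×10⁻⁷ mol L⁻¹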